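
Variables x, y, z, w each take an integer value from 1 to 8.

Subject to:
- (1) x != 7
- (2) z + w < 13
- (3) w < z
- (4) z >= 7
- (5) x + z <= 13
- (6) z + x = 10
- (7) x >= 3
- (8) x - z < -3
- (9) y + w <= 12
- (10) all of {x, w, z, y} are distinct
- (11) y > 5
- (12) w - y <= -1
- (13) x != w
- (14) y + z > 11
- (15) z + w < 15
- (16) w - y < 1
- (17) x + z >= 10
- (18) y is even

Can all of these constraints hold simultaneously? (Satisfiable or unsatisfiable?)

The assignment x = 3, y = 6, z = 7, w = 5 works:
  constraint 2 holds since z + w = 12.
  constraint 5 holds since x + z = 10.
The rest check out directly.

Satisfiable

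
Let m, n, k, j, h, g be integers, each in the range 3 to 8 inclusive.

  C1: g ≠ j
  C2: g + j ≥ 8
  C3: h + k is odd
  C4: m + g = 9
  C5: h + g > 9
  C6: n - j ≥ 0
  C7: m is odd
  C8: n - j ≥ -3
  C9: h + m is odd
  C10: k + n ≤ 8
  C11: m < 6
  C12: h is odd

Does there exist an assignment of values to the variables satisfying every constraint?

Unsatisfiable

Constraint 12 makes h odd and constraint 7 makes m odd, so h + m must be even. Constraint 9 says h + m is odd — contradiction.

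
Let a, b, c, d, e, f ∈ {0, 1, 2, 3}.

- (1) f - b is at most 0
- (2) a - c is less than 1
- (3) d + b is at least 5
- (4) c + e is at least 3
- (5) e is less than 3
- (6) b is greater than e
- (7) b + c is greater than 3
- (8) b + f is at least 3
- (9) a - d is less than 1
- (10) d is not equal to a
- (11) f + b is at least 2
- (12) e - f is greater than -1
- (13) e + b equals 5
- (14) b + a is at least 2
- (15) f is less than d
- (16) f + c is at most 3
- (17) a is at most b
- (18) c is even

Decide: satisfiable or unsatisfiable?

Take a = 2, b = 3, c = 2, d = 3, e = 2, f = 1. Then constraint 1: f - b = -2; constraint 2: a - c = 0, and every other listed constraint is also met.

Satisfiable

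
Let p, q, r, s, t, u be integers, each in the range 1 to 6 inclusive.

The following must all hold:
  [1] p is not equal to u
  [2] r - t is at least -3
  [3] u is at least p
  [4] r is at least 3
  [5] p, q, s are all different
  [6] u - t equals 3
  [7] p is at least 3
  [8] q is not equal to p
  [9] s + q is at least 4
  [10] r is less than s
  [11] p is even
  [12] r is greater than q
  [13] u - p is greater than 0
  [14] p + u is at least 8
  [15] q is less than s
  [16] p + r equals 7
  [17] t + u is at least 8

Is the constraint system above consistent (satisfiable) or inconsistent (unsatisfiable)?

Satisfiable

One satisfying assignment is p = 4, q = 1, r = 3, s = 5, t = 3, u = 6.
For the less obvious constraints — constraint 2: r - t = 0; constraint 6: u - t = 3 — and the others hold by inspection.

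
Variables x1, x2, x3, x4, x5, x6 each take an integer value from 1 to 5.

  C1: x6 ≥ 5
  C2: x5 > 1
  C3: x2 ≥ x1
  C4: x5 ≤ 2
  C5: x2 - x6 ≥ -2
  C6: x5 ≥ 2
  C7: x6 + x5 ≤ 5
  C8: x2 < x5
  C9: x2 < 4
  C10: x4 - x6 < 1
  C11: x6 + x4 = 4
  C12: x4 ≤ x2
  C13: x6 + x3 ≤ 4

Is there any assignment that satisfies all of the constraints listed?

From constraint 1: x6 ≥ 5. From constraint 6: x5 ≥ 2. Hence x6 + x5 ≥ 7. But constraint 7 requires x6 + x5 ≤ 5, and 5 < 7. Contradiction.

Unsatisfiable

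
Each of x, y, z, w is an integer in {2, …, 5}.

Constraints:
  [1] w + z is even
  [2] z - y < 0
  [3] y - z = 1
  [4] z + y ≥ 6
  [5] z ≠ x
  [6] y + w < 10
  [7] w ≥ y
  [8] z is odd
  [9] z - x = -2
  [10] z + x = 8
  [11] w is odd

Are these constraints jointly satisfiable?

Satisfiable

Try x = 5, y = 4, z = 3, w = 5.
Check constraint 2: z - y = -1; constraint 3: y - z = 1. The remaining constraints are straightforward to verify.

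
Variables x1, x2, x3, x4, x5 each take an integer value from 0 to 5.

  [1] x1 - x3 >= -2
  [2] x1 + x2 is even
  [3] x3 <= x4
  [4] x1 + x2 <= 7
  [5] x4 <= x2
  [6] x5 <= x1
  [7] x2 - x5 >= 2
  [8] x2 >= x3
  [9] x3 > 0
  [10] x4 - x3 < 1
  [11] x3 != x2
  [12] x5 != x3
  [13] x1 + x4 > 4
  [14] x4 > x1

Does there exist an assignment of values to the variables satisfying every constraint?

Satisfiable

Take x1 = 2, x2 = 4, x3 = 3, x4 = 3, x5 = 2. Then constraint 1: x1 - x3 = -1; constraint 4: x1 + x2 = 6; constraint 7: x2 - x5 = 2, and every other listed constraint is also met.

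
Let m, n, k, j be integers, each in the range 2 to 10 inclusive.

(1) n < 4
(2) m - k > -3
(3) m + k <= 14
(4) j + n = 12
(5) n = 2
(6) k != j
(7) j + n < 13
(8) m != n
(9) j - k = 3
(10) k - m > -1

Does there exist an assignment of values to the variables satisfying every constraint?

One satisfying assignment is m = 5, n = 2, k = 7, j = 10.
For the less obvious constraints — constraint 2: m - k = -2; constraint 3: m + k = 12 — and the others hold by inspection.

Satisfiable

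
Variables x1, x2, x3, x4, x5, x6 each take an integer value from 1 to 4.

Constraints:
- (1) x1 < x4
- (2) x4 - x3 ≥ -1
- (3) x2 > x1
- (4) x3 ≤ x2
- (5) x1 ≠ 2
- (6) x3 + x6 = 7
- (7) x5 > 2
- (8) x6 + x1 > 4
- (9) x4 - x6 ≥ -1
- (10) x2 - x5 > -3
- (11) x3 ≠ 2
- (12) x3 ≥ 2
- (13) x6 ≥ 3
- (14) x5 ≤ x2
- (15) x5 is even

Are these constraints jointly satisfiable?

Take x1 = 1, x2 = 4, x3 = 3, x4 = 3, x5 = 4, x6 = 4. Then constraint 2: x4 - x3 = 0; constraint 6: x3 + x6 = 7; constraint 8: x6 + x1 = 5, and every other listed constraint is also met.

Satisfiable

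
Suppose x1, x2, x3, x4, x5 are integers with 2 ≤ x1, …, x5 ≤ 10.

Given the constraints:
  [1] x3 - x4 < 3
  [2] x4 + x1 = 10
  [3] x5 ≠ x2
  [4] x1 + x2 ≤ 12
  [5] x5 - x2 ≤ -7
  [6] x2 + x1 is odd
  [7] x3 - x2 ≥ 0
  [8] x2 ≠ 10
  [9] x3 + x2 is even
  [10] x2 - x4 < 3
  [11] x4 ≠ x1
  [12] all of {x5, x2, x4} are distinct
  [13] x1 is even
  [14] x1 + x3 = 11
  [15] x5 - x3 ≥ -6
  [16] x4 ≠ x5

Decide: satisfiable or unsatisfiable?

Constraints 5, 7, and 15 give x5 − x3 ≥ -6, x3 − x2 ≥ 0, x2 − x5 ≥ 7.
Adding all 3 inequalities: the left sides telescope to 0, and the right sides sum to (-6) + 0 + 7 = 1. So 0 ≥ 1, which is false.

Unsatisfiable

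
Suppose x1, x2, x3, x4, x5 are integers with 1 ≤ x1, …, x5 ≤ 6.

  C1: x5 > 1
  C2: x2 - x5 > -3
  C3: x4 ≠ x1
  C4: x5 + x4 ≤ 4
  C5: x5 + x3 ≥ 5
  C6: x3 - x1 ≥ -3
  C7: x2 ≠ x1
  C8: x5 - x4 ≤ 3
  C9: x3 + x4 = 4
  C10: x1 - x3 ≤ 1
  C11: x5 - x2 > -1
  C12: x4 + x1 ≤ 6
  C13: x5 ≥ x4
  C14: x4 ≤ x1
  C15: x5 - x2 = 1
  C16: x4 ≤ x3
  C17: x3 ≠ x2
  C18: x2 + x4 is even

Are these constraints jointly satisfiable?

The assignment x1 = 3, x2 = 1, x3 = 3, x4 = 1, x5 = 2 works:
  constraint 2 holds since x2 - x5 = -1.
  constraint 4 holds since x5 + x4 = 3.
The rest check out directly.

Satisfiable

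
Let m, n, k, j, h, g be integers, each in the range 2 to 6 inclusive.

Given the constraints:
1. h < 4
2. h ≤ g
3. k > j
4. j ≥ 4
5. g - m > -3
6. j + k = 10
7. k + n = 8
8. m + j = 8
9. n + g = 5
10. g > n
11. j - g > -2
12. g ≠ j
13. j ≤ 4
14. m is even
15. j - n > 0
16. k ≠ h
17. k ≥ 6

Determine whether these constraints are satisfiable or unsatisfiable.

Try m = 4, n = 2, k = 6, j = 4, h = 3, g = 3.
Check constraint 5: g - m = -1; constraint 6: j + k = 10. The remaining constraints are straightforward to verify.

Satisfiable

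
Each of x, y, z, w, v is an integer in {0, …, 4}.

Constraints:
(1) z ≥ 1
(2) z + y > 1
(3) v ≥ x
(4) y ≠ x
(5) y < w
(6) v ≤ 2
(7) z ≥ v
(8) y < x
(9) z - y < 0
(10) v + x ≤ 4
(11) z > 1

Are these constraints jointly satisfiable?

Constraints 3, 7, 8, and 9 give v ≤ z, z < y, y < x, x ≤ v. Chaining: v ≤ z < y < x ≤ v, which forces v < v — impossible.

Unsatisfiable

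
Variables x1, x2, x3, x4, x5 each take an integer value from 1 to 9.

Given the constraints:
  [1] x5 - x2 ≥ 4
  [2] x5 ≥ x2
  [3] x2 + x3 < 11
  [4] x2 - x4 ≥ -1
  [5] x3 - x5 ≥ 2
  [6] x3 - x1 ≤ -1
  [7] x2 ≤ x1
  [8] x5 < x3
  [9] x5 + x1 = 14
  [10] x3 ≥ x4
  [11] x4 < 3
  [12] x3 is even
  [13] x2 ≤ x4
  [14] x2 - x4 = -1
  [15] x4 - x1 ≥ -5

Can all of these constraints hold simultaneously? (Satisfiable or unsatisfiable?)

Constraints 1, 4, 5, 6, and 15 give x5 − x2 ≥ 4, x2 − x4 ≥ -1, x4 − x1 ≥ -5, x1 − x3 ≥ 1, x3 − x5 ≥ 2.
Adding all 5 inequalities: the left sides telescope to 0, and the right sides sum to 4 + (-1) + (-5) + 1 + 2 = 1. So 0 ≥ 1, which is false.

Unsatisfiable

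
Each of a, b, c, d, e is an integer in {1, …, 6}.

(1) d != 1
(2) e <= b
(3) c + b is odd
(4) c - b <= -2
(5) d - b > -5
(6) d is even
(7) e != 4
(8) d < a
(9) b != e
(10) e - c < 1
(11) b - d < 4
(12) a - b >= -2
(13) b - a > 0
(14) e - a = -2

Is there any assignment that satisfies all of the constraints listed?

Satisfiable

One satisfying assignment is a = 3, b = 5, c = 2, d = 2, e = 1.
For the less obvious constraints — constraint 4: c - b = -3; constraint 5: d - b = -3 — and the others hold by inspection.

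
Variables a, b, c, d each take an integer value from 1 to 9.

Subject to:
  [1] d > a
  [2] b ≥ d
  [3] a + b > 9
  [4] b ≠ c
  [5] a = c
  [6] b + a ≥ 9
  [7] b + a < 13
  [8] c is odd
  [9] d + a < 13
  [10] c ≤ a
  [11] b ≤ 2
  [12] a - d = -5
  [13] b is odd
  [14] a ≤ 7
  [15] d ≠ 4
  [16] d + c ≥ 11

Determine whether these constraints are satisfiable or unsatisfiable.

From constraints 2 and 11: d ≤ b ≤ 2. From constraints 10 and 14: c ≤ a ≤ 7. Hence d + c ≤ 9. But constraint 16 requires d + c ≥ 11, and 11 > 9. Contradiction.

Unsatisfiable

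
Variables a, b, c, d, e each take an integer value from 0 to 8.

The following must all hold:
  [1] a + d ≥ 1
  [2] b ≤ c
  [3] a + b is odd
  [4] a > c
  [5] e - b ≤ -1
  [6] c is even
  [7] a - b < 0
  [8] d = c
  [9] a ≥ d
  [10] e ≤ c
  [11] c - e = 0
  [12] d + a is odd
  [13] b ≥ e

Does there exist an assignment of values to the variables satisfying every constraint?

Constraints 2, 4, and 7 give a < b, b ≤ c, c < a. Chaining: a < b ≤ c < a, which forces a < a — impossible.

Unsatisfiable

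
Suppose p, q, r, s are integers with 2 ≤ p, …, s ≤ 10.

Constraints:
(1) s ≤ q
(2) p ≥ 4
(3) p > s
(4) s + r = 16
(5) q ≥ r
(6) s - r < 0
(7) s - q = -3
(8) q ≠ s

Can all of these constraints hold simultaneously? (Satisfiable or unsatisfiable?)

One satisfying assignment is p = 10, q = 10, r = 9, s = 7.
For the less obvious constraints — constraint 4: s + r = 16; constraint 6: s - r = -2 — and the others hold by inspection.

Satisfiable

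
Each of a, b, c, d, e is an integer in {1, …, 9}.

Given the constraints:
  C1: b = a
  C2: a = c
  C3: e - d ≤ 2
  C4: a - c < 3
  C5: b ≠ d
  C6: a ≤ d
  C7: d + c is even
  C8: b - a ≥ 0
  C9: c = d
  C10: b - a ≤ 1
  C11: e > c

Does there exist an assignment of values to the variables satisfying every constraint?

Unsatisfiable

From constraints 1, 2, and 9, b = a = c = d, so b = d. But constraint 5 says b ≠ d. Contradiction.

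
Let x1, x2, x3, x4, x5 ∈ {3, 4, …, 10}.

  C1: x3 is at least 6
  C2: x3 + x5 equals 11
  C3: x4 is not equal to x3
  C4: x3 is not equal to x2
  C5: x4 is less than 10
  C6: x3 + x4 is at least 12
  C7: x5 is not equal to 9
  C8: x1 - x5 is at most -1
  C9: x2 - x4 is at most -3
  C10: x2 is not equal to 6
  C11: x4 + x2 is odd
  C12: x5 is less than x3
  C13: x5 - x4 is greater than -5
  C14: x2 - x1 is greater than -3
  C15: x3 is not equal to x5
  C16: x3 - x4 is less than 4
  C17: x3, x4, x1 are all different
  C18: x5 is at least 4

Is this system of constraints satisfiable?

One satisfying assignment is x1 = 3, x2 = 3, x3 = 7, x4 = 6, x5 = 4.
For the less obvious constraints — constraint 2: x3 + x5 = 11; constraint 6: x3 + x4 = 13 — and the others hold by inspection.

Satisfiable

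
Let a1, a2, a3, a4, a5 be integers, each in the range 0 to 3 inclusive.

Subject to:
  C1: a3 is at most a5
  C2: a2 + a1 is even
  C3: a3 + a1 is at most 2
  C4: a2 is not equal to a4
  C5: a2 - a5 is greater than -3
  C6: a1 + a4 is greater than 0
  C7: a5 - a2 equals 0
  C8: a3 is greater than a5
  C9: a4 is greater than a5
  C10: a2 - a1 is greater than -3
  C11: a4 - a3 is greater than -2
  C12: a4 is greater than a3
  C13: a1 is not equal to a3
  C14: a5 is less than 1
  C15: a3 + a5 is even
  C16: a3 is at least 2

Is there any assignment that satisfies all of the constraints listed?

From constraints 1 and 16: a5 ≥ a3 and a3 ≥ 2, so a5 ≥ 2. From constraint 14: a5 ≤ 0. But 0 < 2, so no value of a5 works.

Unsatisfiable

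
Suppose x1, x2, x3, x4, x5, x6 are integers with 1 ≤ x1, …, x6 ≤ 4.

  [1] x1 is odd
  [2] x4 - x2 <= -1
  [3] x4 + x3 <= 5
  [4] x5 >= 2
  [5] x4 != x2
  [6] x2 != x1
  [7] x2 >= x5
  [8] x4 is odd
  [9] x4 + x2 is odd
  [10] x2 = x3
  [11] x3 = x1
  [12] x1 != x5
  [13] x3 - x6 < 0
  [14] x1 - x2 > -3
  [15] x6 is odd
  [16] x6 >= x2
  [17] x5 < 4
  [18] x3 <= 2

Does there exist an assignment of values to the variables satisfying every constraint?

Unsatisfiable

From constraints 10 and 11, x2 = x3 = x1, so x2 = x1. But constraint 6 says x2 ≠ x1. Contradiction.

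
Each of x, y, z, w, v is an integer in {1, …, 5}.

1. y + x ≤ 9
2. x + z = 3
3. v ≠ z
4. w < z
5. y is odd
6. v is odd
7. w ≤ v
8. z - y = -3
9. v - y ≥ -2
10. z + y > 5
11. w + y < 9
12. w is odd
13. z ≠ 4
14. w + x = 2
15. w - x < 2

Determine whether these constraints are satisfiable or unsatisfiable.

Satisfiable

One satisfying assignment is x = 1, y = 5, z = 2, w = 1, v = 5.
For the less obvious constraints — constraint 1: y + x = 6; constraint 2: x + z = 3; constraint 8: z - y = -3 — and the others hold by inspection.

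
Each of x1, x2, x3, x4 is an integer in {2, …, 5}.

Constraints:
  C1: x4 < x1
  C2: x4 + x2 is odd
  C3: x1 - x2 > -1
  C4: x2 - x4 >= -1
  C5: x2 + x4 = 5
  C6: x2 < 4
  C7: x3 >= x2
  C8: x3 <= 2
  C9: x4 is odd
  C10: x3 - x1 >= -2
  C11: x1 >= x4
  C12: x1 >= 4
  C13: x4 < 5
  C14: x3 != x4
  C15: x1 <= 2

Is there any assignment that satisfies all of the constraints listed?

Unsatisfiable

From constraints 7 and 8: x2 ≤ x3 ≤ 2. From constraints 11 and 15: x4 ≤ x1 ≤ 2. Hence x2 + x4 ≤ 4. But constraint 5 requires x2 + x4 = 5, and 5 > 4. Contradiction.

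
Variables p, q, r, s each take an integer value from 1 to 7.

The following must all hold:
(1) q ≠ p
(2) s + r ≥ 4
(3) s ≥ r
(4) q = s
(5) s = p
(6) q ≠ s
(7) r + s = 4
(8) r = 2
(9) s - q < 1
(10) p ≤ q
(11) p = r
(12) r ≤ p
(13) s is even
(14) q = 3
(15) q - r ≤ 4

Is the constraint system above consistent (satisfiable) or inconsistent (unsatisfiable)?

Unsatisfiable

Constraint 14 fixes q = 3 and constraint 8 fixes r = 2. Constraints 4, 5, and 11 give q = s = p = r, so q = r. But 3 ≠ 2 — contradiction.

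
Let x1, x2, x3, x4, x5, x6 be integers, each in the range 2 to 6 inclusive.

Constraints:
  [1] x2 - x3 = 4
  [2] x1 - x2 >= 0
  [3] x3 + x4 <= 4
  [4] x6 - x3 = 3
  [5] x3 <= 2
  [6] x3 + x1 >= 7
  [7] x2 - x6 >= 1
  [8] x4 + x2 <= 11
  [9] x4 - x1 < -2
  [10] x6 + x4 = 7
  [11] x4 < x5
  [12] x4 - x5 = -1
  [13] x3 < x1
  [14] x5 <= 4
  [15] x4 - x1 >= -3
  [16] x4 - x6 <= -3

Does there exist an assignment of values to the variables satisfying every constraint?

Constraints 2, 7, 15, and 16 give x1 − x2 ≥ 0, x2 − x6 ≥ 1, x6 − x4 ≥ 3, x4 − x1 ≥ -3.
Adding all 4 inequalities: the left sides telescope to 0, and the right sides sum to 0 + 1 + 3 + (-3) = 1. So 0 ≥ 1, which is false.

Unsatisfiable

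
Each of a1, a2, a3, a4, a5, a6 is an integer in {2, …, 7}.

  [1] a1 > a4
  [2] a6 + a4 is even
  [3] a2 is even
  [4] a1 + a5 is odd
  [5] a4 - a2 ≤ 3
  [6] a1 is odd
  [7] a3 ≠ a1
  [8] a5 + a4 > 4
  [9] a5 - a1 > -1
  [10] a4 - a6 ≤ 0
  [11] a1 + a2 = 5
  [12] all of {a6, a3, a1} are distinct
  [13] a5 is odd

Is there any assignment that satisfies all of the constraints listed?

Unsatisfiable

Constraint 6 makes a1 odd and constraint 13 makes a5 odd, so a1 + a5 must be even. Constraint 4 says a1 + a5 is odd — contradiction.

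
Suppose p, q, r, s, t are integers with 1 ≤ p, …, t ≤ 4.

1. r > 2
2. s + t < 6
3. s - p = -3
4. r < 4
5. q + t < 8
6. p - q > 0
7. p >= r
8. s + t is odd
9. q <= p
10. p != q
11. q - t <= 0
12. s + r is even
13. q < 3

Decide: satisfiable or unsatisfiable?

Setting (p, q, r, s, t) = (4, 2, 3, 1, 4) satisfies everything: constraint 2: s + t = 5; constraint 3: s - p = -3; constraint 5: q + t = 6, and the others follow.

Satisfiable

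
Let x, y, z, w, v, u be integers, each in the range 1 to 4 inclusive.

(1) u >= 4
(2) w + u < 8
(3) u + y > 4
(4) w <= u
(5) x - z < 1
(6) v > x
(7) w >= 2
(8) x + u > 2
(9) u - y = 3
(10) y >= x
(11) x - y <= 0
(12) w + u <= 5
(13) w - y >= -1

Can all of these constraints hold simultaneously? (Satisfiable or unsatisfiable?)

Unsatisfiable

From constraint 7: w ≥ 2. From constraint 1: u ≥ 4. Hence w + u ≥ 6. But constraint 12 requires w + u ≤ 5, and 5 < 6. Contradiction.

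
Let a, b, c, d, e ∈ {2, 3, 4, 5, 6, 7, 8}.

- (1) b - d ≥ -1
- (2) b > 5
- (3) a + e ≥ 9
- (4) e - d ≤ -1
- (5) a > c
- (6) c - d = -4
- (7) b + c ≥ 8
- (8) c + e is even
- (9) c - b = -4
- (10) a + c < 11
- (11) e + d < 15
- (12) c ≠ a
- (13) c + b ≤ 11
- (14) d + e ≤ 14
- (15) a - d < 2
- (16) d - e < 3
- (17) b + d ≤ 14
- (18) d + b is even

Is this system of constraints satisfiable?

Satisfiable

Take a = 7, b = 7, c = 3, d = 7, e = 5. Then constraint 1: b - d = 0; constraint 3: a + e = 12, and every other listed constraint is also met.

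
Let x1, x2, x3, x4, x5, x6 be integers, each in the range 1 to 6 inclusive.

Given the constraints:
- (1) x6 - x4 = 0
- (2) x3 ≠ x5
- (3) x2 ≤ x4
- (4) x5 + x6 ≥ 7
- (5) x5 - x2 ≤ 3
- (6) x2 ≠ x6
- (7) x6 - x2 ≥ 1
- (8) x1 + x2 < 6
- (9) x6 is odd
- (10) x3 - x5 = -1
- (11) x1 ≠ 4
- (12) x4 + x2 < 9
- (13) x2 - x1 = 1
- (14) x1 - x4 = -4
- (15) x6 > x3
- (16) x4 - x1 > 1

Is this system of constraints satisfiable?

Satisfiable

Try x1 = 1, x2 = 2, x3 = 4, x4 = 5, x5 = 5, x6 = 5.
Check constraint 1: x6 - x4 = 0; constraint 4: x5 + x6 = 10; constraint 5: x5 - x2 = 3. The remaining constraints are straightforward to verify.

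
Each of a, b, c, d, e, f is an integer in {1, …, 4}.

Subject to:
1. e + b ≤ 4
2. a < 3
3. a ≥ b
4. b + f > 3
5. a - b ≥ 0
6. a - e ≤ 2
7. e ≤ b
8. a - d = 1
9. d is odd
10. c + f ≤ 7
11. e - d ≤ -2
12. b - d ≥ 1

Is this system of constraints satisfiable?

Unsatisfiable

Constraints 5, 6, 11, and 12 give d − e ≥ 2, e − a ≥ -2, a − b ≥ 0, b − d ≥ 1.
Adding all 4 inequalities: the left sides telescope to 0, and the right sides sum to 2 + (-2) + 0 + 1 = 1. So 0 ≥ 1, which is false.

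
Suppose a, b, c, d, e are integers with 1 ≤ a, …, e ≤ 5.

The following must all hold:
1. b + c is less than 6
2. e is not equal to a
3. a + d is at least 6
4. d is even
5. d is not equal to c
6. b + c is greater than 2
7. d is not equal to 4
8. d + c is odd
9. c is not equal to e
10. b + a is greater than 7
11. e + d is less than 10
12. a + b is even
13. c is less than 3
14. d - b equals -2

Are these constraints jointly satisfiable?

Satisfiable

Setting (a, b, c, d, e) = (4, 4, 1, 2, 5) satisfies everything: constraint 1: b + c = 5; constraint 3: a + d = 6, and the others follow.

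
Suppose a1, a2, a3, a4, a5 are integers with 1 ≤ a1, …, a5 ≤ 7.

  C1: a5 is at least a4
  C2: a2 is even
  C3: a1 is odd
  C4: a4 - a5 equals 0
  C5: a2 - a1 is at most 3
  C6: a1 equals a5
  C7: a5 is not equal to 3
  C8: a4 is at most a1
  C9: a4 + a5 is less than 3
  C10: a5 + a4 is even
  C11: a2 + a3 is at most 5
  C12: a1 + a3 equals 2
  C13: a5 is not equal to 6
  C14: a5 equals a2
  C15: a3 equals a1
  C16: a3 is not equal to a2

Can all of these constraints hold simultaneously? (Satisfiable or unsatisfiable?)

Unsatisfiable

From constraints 6, 14, and 15, a3 = a1 = a5 = a2, so a3 = a2. But constraint 16 says a3 ≠ a2. Contradiction.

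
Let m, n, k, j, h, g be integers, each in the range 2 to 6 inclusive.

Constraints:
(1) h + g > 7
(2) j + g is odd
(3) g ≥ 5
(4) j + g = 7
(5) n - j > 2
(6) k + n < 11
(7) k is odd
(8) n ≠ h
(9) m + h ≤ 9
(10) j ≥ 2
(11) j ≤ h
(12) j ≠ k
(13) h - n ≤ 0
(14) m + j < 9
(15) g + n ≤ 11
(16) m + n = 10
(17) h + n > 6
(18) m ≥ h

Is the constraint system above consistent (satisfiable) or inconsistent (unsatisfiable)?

Try m = 5, n = 5, k = 5, j = 2, h = 3, g = 5.
Check constraint 1: h + g = 8; constraint 4: j + g = 7; constraint 5: n - j = 3. The remaining constraints are straightforward to verify.

Satisfiable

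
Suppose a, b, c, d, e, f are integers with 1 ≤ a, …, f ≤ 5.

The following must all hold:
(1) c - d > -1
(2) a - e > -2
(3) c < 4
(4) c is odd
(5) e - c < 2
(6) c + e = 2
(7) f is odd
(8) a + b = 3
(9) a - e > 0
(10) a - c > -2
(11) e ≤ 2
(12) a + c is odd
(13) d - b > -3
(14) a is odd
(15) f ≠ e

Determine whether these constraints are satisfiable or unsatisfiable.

Unsatisfiable

Constraint 14 makes a odd and constraint 4 makes c odd, so a + c must be even. Constraint 12 says a + c is odd — contradiction.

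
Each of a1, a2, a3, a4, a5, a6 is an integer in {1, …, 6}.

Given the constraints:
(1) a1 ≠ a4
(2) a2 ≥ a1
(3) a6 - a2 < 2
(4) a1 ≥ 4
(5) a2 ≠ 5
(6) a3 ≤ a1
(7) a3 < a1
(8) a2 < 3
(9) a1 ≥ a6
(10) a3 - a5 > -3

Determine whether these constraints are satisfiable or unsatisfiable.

Unsatisfiable

From constraints 2 and 4: a2 ≥ a1 and a1 ≥ 4, so a2 ≥ 4. From constraint 8: a2 ≤ 2. But 2 < 4, so no value of a2 works.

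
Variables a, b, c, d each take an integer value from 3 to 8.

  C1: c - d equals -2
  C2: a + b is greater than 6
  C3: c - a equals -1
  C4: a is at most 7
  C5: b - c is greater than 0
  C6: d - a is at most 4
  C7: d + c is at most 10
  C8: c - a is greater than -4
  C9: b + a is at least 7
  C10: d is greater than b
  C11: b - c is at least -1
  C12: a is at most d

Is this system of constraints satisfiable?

The assignment a = 4, b = 4, c = 3, d = 5 works:
  constraint 1 holds since c - d = -2.
  constraint 2 holds since a + b = 8.
The rest check out directly.

Satisfiable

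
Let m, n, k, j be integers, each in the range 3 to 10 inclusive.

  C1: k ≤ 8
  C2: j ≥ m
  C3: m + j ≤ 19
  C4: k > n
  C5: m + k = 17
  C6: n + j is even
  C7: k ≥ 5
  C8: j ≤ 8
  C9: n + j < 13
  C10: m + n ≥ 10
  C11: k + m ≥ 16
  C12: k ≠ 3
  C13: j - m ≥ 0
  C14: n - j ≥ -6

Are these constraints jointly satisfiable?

Unsatisfiable

From constraints 2 and 8: m ≤ j ≤ 8. From constraint 1: k ≤ 8. Hence m + k ≤ 16. But constraint 5 requires m + k = 17, and 17 > 16. Contradiction.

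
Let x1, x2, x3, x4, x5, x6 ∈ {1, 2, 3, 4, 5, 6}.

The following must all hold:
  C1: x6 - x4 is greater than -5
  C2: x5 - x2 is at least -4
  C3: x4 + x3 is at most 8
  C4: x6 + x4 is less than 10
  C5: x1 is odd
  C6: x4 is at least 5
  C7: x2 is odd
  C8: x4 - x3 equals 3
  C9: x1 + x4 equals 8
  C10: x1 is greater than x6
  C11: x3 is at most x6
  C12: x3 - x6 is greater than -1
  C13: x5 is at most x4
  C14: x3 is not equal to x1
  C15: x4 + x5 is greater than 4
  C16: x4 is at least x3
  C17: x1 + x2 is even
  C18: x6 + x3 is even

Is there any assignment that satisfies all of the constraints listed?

Try x1 = 3, x2 = 5, x3 = 2, x4 = 5, x5 = 2, x6 = 2.
Check constraint 1: x6 - x4 = -3; constraint 2: x5 - x2 = -3. The remaining constraints are straightforward to verify.

Satisfiable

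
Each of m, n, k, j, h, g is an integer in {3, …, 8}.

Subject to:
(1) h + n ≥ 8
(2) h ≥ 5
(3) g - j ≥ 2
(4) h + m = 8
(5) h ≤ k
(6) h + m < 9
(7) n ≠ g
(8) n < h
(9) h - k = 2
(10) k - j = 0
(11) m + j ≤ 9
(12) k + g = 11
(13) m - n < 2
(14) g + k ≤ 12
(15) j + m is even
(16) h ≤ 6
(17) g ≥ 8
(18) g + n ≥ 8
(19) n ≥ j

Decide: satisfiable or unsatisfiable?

Unsatisfiable

From constraint 17: g ≥ 8. From constraints 2 and 5: k ≥ h ≥ 5. Hence g + k ≥ 13. But constraint 14 requires g + k ≤ 12, and 12 < 13. Contradiction.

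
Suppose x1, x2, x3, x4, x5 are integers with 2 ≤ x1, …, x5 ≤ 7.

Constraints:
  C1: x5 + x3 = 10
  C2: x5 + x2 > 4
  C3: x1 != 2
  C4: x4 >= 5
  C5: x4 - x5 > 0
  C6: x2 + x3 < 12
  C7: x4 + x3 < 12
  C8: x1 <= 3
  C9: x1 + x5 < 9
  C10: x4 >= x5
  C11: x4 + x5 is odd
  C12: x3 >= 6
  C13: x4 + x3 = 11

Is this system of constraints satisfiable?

Satisfiable

Take x1 = 3, x2 = 3, x3 = 6, x4 = 5, x5 = 4. Then constraint 1: x5 + x3 = 10; constraint 2: x5 + x2 = 7; constraint 5: x4 - x5 = 1, and every other listed constraint is also met.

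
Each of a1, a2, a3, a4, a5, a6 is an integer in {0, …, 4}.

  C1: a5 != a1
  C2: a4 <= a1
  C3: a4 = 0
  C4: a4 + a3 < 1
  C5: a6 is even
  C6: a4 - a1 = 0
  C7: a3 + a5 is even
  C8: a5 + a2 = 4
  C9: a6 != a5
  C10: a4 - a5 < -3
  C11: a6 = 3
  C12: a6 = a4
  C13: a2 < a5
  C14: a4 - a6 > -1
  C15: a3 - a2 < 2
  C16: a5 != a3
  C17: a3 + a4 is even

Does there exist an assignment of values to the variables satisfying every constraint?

Constraint 11 fixes a6 = 3 and constraint 3 fixes a4 = 0, but constraint 12 requires a6 = a4. Since 3 ≠ 0, contradiction.

Unsatisfiable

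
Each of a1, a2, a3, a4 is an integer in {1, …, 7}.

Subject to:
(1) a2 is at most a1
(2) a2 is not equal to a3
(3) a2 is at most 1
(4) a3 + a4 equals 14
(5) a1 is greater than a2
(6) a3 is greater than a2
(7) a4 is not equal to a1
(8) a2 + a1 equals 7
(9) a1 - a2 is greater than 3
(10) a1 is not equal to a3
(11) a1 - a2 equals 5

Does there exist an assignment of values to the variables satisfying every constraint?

Satisfiable

Take a1 = 6, a2 = 1, a3 = 7, a4 = 7. Then constraint 4: a3 + a4 = 14; constraint 8: a2 + a1 = 7, and every other listed constraint is also met.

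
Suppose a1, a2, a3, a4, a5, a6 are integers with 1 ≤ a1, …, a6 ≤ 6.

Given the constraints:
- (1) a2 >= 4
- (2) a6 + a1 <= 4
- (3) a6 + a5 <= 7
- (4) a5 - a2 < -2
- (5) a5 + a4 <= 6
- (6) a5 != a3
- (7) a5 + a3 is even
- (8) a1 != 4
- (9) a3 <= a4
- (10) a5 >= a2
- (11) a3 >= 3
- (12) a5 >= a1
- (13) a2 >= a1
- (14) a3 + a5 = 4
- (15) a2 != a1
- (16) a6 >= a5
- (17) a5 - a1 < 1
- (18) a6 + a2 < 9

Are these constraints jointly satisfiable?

Unsatisfiable

From constraints 1 and 10: a5 ≥ a2 ≥ 4. From constraints 9 and 11: a4 ≥ a3 ≥ 3. Hence a5 + a4 ≥ 7. But constraint 5 requires a5 + a4 ≤ 6, and 6 < 7. Contradiction.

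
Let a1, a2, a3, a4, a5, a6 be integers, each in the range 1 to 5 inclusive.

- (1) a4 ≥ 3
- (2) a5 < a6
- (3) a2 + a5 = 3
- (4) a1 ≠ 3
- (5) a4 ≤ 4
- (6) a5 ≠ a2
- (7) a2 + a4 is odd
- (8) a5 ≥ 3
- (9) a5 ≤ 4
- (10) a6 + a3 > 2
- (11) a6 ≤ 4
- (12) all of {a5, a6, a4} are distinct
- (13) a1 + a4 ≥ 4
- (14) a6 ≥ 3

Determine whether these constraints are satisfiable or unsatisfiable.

Unsatisfiable

Constraints 1, 5, 8, 9, 11, and 14 confine each of a5, a6, a4 to the 2 values {3, 4}.
Constraint 12 requires all 3 of them to be distinct, but only 2 values are available — impossible by the pigeonhole principle.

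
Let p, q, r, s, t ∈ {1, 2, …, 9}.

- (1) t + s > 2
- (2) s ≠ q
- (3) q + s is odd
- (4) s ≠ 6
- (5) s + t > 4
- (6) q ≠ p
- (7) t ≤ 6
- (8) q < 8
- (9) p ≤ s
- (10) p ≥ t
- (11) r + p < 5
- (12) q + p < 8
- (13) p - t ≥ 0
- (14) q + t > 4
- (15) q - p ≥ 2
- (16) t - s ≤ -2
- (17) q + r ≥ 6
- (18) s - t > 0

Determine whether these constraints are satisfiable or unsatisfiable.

Satisfiable

Take p = 1, q = 5, r = 1, s = 4, t = 1. Then constraint 1: t + s = 5; constraint 5: s + t = 5; constraint 11: r + p = 2, and every other listed constraint is also met.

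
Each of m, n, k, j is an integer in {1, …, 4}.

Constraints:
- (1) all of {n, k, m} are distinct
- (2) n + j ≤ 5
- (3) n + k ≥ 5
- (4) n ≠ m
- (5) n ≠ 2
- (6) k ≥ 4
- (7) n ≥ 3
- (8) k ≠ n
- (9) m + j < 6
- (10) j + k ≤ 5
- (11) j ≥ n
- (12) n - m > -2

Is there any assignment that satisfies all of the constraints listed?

Unsatisfiable

From constraints 7 and 11: j ≥ n ≥ 3. From constraint 6: k ≥ 4. Hence j + k ≥ 7. But constraint 10 requires j + k ≤ 5, and 5 < 7. Contradiction.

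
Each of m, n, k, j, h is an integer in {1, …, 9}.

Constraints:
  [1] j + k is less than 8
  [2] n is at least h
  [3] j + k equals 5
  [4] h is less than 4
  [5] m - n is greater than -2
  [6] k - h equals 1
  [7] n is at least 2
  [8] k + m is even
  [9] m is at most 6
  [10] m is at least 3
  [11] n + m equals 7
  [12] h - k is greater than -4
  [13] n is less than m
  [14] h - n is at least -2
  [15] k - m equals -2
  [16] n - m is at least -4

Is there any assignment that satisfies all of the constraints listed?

One satisfying assignment is m = 4, n = 3, k = 2, j = 3, h = 1.
For the less obvious constraints — constraint 1: j + k = 5; constraint 3: j + k = 5; constraint 5: m - n = 1 — and the others hold by inspection.

Satisfiable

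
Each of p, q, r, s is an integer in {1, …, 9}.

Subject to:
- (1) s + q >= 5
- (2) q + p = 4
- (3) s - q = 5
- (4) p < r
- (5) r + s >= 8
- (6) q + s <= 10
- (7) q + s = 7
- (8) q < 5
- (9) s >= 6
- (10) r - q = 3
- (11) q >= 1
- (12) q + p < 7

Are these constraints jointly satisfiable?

Satisfiable

The assignment p = 3, q = 1, r = 4, s = 6 works:
  constraint 1 holds since s + q = 7.
  constraint 2 holds since q + p = 4.
  constraint 3 holds since s - q = 5.
The rest check out directly.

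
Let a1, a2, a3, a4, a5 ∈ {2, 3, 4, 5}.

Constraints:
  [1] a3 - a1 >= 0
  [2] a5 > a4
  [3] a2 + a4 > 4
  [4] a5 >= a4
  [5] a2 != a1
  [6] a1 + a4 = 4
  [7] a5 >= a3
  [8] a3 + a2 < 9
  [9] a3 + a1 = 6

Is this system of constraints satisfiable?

The assignment a1 = 2, a2 = 4, a3 = 4, a4 = 2, a5 = 4 works:
  constraint 1 holds since a3 - a1 = 2.
  constraint 3 holds since a2 + a4 = 6.
  constraint 6 holds since a1 + a4 = 4.
The rest check out directly.

Satisfiable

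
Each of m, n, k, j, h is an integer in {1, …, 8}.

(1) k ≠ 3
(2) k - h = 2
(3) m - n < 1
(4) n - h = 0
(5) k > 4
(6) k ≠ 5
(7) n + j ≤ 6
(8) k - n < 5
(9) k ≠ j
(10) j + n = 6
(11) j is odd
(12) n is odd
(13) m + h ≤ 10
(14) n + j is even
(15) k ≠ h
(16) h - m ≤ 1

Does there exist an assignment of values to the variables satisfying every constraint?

The assignment m = 4, n = 5, k = 7, j = 1, h = 5 works:
  constraint 2 holds since k - h = 2.
  constraint 3 holds since m - n = -1.
  constraint 4 holds since n - h = 0.
The rest check out directly.

Satisfiable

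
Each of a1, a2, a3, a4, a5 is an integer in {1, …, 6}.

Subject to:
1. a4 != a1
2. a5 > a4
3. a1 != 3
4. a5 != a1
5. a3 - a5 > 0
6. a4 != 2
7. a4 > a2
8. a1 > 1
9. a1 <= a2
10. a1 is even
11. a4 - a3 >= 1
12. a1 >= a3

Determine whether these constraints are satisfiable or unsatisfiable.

Unsatisfiable

Constraints 2, 5, 7, 9, and 12 give a5 < a3, a3 ≤ a1, a1 ≤ a2, a2 < a4, a4 < a5. Chaining: a5 < a3 ≤ a1 ≤ a2 < a4 < a5, which forces a5 < a5 — impossible.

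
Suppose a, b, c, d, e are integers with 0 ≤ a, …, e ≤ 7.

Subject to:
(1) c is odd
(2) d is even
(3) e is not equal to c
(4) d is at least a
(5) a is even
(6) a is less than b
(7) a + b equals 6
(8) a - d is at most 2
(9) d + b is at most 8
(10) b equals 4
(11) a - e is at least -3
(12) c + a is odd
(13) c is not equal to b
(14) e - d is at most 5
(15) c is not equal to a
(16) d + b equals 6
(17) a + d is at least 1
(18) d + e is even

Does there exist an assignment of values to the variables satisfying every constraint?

Satisfiable

Take a = 2, b = 4, c = 3, d = 2, e = 4. Then constraint 7: a + b = 6; constraint 8: a - d = 0, and every other listed constraint is also met.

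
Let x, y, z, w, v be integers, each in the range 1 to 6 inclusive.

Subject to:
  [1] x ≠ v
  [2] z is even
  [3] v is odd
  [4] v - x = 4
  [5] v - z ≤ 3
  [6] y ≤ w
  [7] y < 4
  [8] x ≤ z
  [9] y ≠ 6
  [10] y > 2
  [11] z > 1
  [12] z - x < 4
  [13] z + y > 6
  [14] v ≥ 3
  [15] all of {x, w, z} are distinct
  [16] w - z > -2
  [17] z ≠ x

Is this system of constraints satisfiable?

Satisfiable

Setting (x, y, z, w, v) = (1, 3, 4, 5, 5) satisfies everything: constraint 4: v - x = 4; constraint 5: v - z = 1, and the others follow.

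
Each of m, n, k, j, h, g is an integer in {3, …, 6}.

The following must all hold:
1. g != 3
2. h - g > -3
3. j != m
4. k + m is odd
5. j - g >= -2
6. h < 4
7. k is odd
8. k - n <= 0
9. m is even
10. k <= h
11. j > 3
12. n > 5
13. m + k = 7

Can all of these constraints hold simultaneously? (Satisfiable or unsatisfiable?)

Satisfiable

Setting (m, n, k, j, h, g) = (4, 6, 3, 5, 3, 4) satisfies everything: constraint 2: h - g = -1; constraint 5: j - g = 1; constraint 8: k - n = -3, and the others follow.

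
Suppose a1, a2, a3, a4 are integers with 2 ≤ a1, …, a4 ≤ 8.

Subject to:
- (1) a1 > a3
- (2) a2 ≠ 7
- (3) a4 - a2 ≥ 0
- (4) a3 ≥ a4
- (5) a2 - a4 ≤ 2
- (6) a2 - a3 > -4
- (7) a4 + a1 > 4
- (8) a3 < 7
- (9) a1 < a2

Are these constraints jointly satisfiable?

Constraints 1, 3, 4, and 9 give a3 < a1, a1 < a2, a2 ≤ a4, a4 ≤ a3. Chaining: a3 < a1 < a2 ≤ a4 ≤ a3, which forces a3 < a3 — impossible.

Unsatisfiable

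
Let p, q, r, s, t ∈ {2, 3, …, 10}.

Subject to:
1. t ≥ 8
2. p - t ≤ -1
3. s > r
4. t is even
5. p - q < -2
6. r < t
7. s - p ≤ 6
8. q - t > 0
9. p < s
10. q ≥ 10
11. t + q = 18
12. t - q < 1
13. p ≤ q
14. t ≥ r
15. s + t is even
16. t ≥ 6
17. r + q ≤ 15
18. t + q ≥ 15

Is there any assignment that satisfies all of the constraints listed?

Satisfiable

One satisfying assignment is p = 5, q = 10, r = 2, s = 8, t = 8.
For the less obvious constraints — constraint 2: p - t = -3; constraint 5: p - q = -5; constraint 7: s - p = 3 — and the others hold by inspection.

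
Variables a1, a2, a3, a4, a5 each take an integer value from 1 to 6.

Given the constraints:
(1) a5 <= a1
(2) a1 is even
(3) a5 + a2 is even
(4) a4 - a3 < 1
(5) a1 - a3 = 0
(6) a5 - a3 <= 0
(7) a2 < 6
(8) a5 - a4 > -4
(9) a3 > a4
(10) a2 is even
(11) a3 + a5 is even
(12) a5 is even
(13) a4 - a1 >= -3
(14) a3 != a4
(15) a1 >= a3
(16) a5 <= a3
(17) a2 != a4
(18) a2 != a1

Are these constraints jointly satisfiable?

Satisfiable

Take a1 = 6, a2 = 4, a3 = 6, a4 = 5, a5 = 4. Then constraint 4: a4 - a3 = -1; constraint 5: a1 - a3 = 0; constraint 6: a5 - a3 = -2, and every other listed constraint is also met.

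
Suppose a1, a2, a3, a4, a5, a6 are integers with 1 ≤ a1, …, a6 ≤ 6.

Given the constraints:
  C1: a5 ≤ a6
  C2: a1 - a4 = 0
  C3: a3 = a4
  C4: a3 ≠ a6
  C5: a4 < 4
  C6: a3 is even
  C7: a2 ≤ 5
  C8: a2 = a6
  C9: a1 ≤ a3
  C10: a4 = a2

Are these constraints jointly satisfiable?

From constraints 3, 8, and 10, a3 = a4 = a2 = a6, so a3 = a6. But constraint 4 says a3 ≠ a6. Contradiction.

Unsatisfiable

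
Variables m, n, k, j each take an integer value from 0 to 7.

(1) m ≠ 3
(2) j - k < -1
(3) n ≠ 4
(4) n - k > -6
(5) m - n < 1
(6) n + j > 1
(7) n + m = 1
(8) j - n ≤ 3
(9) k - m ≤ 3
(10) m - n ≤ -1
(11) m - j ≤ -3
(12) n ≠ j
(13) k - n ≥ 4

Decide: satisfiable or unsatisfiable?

Constraints 8, 9, 11, and 13 give k − n ≥ 4, n − j ≥ -3, j − m ≥ 3, m − k ≥ -3.
Adding all 4 inequalities: the left sides telescope to 0, and the right sides sum to 4 + (-3) + 3 + (-3) = 1. So 0 ≥ 1, which is false.

Unsatisfiable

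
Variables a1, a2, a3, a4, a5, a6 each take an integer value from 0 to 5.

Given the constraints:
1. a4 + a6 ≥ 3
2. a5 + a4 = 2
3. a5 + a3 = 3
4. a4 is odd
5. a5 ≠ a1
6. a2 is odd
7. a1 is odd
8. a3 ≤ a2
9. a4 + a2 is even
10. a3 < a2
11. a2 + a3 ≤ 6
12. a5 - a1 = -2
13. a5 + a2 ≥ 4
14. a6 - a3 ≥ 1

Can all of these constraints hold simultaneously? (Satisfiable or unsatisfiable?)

Satisfiable

Try a1 = 3, a2 = 3, a3 = 2, a4 = 1, a5 = 1, a6 = 5.
Check constraint 1: a4 + a6 = 6; constraint 2: a5 + a4 = 2. The remaining constraints are straightforward to verify.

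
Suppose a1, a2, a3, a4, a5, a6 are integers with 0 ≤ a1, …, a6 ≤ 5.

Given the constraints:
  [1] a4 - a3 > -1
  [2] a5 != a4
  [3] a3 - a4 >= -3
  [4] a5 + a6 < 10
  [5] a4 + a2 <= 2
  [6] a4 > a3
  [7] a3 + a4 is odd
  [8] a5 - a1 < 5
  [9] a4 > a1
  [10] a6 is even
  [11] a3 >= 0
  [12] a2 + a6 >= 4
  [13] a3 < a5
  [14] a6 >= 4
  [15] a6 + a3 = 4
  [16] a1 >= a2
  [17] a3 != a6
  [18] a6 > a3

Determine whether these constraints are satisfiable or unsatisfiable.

Take a1 = 0, a2 = 0, a3 = 0, a4 = 1, a5 = 3, a6 = 4. Then constraint 1: a4 - a3 = 1; constraint 3: a3 - a4 = -1; constraint 4: a5 + a6 = 7, and every other listed constraint is also met.

Satisfiable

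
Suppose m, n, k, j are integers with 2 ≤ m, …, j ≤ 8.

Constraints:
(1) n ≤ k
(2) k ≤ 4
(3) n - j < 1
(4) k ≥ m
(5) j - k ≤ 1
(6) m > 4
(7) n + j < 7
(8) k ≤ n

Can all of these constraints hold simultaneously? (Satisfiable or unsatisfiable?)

Unsatisfiable

From constraint 6: m ≥ 5. From constraints 2 and 4: m ≤ k and k ≤ 4, so m ≤ 4. But 4 < 5, so no value of m works.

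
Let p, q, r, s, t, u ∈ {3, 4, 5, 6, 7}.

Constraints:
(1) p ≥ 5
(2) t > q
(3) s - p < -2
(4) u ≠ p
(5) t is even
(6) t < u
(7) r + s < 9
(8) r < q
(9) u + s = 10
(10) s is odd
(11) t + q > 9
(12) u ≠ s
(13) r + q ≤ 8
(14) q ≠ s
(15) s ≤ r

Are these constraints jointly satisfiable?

Satisfiable

The assignment p = 6, q = 5, r = 3, s = 3, t = 6, u = 7 works:
  constraint 3 holds since s - p = -3.
  constraint 7 holds since r + s = 6.
  constraint 9 holds since u + s = 10.
The rest check out directly.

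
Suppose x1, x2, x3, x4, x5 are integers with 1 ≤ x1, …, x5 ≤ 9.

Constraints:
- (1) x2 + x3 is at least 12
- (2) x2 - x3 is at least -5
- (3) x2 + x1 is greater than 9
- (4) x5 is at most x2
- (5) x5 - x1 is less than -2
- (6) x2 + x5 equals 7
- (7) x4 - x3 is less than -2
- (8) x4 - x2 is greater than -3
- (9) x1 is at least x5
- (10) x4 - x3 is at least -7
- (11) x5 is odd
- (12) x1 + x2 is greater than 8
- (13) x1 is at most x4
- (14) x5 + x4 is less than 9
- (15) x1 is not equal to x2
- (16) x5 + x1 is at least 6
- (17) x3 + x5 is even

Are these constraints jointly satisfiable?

Try x1 = 5, x2 = 6, x3 = 9, x4 = 5, x5 = 1.
Check constraint 1: x2 + x3 = 15; constraint 2: x2 - x3 = -3. The remaining constraints are straightforward to verify.

Satisfiable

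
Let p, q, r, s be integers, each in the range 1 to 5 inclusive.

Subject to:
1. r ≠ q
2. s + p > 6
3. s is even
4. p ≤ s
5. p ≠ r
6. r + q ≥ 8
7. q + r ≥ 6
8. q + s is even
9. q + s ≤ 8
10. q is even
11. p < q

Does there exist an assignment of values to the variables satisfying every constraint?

Take p = 3, q = 4, r = 5, s = 4. Then constraint 2: s + p = 7; constraint 6: r + q = 9; constraint 7: q + r = 9, and every other listed constraint is also met.

Satisfiable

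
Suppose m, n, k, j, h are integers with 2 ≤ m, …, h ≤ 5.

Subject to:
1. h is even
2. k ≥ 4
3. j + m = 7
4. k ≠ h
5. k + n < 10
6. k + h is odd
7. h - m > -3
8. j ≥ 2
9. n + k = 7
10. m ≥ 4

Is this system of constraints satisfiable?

Satisfiable

The assignment m = 4, n = 2, k = 5, j = 3, h = 4 works:
  constraint 3 holds since j + m = 7.
  constraint 5 holds since k + n = 7.
  constraint 7 holds since h - m = 0.
The rest check out directly.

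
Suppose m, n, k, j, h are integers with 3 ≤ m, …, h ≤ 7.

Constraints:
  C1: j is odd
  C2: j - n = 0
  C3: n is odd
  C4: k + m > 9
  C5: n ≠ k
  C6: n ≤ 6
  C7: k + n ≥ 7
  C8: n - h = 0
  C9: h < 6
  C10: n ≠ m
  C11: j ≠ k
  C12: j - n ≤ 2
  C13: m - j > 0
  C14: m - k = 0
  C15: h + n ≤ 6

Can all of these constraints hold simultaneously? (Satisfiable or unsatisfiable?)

The assignment m = 6, n = 3, k = 6, j = 3, h = 3 works:
  constraint 2 holds since j - n = 0.
  constraint 4 holds since k + m = 12.
The rest check out directly.

Satisfiable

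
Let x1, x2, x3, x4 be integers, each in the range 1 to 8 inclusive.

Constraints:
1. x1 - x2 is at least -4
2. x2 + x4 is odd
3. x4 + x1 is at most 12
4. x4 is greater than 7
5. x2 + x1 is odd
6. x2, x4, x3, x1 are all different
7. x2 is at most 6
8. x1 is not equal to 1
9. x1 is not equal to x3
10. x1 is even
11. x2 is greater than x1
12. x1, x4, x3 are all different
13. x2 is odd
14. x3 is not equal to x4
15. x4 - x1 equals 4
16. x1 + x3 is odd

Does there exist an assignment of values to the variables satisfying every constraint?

Satisfiable

Try x1 = 4, x2 = 5, x3 = 1, x4 = 8.
Check constraint 1: x1 - x2 = -1; constraint 3: x4 + x1 = 12; constraint 15: x4 - x1 = 4. The remaining constraints are straightforward to verify.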